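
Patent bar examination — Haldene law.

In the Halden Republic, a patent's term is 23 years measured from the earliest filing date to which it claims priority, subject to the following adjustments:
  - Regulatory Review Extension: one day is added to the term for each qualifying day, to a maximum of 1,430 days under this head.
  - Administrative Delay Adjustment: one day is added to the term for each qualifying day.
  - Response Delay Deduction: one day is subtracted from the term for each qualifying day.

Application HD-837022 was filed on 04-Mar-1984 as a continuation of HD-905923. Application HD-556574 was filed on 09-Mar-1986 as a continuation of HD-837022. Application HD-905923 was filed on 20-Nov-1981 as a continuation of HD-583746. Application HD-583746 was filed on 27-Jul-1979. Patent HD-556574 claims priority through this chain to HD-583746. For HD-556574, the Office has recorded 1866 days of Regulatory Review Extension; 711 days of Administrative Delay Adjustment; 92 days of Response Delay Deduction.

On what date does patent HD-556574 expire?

March 6, 2008

Earliest priority filing: 27 July 1979.
Base term: 27 July 1979 + 23 years → 27 July 2002.
Regulatory Review Extension: 1866 days claimed exceeds the 1430-day cap, so +1430 days → 26 June 2006.
Administrative Delay Adjustment: +711 days → 6 June 2008.
Response Delay Deduction: −92 days → 6 March 2008.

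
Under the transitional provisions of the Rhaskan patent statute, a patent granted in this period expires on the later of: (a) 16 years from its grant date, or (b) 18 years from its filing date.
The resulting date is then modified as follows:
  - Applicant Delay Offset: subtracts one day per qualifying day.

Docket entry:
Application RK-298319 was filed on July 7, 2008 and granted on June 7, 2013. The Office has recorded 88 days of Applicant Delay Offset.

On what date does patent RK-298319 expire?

(a) grant + 16 years → 7 June 2029.
(b) filing + 18 years → 7 July 2026.
Later of the two: 7 June 2029.
Applicant Delay Offset: −88 days → 11 March 2029.

2029-03-11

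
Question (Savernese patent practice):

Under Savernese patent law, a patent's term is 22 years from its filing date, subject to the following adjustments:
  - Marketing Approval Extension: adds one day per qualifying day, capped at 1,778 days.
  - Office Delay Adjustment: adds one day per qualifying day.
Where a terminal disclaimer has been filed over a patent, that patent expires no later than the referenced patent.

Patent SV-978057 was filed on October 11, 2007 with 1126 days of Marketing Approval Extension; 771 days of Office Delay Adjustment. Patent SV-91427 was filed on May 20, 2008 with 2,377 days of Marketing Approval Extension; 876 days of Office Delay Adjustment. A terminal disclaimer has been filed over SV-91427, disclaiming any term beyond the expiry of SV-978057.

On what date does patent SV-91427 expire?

December 21, 2034

Natural term of SV-91427:
  Base: filing + 22 years → 20 May 2030.
  Marketing Approval Extension: 2377 days claimed exceeds the 1778-day cap, so +1778 days → 2 April 2035.
  Office Delay Adjustment: +876 days → 25 August 2037.
Expiry of referenced patent SV-978057:
  Base: filing + 22 years → 11 October 2029.
  Marketing Approval Extension: 1126 days (within the 1778-day cap) → +1126 days → 10 November 2032.
  Office Delay Adjustment: +771 days → 21 December 2034.
Terminal disclaimer: SV-91427 expires on the earlier of 25 August 2037 and 21 December 2034.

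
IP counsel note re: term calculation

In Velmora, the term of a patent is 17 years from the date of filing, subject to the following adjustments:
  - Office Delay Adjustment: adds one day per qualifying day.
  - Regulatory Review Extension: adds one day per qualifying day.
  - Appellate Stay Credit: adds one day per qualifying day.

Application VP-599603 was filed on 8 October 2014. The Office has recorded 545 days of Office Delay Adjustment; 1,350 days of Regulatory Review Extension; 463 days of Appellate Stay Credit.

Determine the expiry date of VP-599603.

Base term: filing date + 17 years → 8 October 2031.
Office Delay Adjustment: +545 days → 5 April 2033.
Regulatory Review Extension: +1350 days → 15 December 2036.
Appellate Stay Credit: +463 days → 23 March 2038.

2038-03-23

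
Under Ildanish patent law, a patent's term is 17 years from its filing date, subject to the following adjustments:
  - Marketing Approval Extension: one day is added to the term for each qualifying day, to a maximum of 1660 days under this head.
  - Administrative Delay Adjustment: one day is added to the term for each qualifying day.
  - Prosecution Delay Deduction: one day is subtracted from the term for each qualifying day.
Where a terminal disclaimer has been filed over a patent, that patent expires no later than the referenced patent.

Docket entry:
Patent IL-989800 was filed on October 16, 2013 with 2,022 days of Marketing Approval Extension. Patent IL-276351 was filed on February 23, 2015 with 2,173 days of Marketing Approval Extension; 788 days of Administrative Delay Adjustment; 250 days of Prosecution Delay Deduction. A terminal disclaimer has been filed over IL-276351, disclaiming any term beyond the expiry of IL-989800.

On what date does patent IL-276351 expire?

2035-05-03

Natural term of IL-276351:
  Base: filing + 17 years → 23 February 2032.
  Marketing Approval Extension: 2173 days claimed exceeds the 1660-day cap, so +1660 days → 9 September 2036.
  Administrative Delay Adjustment: +788 days → 6 November 2038.
  Prosecution Delay Deduction: −250 days → 1 March 2038.
Expiry of referenced patent IL-989800:
  Base: filing + 17 years → 16 October 2030.
  Marketing Approval Extension: 2022 days claimed exceeds the 1660-day cap, so +1660 days → 3 May 2035.
Terminal disclaimer: IL-276351 expires on the earlier of 1 March 2038 and 3 May 2035.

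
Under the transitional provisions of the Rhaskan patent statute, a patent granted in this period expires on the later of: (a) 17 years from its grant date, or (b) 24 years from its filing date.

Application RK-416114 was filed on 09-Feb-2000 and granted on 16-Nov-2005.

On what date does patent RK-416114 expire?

February 9, 2024

(a) grant + 17 years → 16 November 2022.
(b) filing + 24 years → 9 February 2024.
Later of the two: 9 February 2024.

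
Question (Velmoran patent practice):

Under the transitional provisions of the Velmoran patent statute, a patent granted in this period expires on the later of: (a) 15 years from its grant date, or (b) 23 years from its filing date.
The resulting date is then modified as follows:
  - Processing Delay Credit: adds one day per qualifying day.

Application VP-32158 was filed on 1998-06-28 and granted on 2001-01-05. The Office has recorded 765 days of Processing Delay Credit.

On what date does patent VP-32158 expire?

August 2, 2023

(a) grant + 15 years → 5 January 2016.
(b) filing + 23 years → 28 June 2021.
Later of the two: 28 June 2021.
Processing Delay Credit: +765 days → 2 August 2023.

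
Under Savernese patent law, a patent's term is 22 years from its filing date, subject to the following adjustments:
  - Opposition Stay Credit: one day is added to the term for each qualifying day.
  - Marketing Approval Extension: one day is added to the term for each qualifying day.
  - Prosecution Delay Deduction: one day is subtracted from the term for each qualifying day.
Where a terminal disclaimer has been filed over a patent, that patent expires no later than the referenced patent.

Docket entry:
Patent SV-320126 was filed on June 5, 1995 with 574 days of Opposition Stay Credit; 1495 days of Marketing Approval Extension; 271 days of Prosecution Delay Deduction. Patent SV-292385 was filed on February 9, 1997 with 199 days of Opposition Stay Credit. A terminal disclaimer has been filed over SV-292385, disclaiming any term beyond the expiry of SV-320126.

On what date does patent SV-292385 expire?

August 27, 2019

Natural term of SV-292385:
  Base: filing + 22 years → 9 February 2019.
  Opposition Stay Credit: +199 days → 27 August 2019.
Expiry of referenced patent SV-320126:
  Base: filing + 22 years → 5 June 2017.
  Opposition Stay Credit: +574 days → 31 December 2018.
  Marketing Approval Extension: +1495 days → 3 February 2023.
  Prosecution Delay Deduction: −271 days → 8 May 2022.
Terminal disclaimer: SV-292385 expires on the earlier of 27 August 2019 and 8 May 2022.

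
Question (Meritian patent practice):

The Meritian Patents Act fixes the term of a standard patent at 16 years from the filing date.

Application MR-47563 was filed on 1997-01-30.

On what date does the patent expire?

Filing date + 16 years → 30 January 2013.

January 30, 2013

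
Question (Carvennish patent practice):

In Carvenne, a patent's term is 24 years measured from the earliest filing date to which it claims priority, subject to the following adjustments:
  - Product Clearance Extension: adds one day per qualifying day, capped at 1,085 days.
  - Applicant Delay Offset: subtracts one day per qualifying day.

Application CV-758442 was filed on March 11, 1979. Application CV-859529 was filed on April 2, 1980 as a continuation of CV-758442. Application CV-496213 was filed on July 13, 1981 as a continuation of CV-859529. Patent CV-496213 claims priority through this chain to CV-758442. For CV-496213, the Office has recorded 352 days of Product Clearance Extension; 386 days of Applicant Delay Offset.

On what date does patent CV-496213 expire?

Earliest priority filing: 11 March 1979.
Base term: 11 March 1979 + 24 years → 11 March 2003.
Product Clearance Extension: 352 days (within the 1085-day cap) → +352 days → 26 February 2004.
Applicant Delay Offset: −386 days → 5 February 2003.

2003-02-05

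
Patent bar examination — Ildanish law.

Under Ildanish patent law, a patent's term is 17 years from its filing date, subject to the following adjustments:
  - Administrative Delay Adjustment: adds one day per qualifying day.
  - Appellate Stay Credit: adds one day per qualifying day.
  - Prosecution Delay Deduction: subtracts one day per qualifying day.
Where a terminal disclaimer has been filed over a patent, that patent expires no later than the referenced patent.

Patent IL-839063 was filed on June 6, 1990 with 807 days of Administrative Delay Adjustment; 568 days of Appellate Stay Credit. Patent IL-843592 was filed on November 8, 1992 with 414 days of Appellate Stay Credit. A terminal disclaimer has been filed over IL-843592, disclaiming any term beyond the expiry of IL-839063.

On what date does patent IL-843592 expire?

Natural term of IL-843592:
  Base: filing + 17 years → 8 November 2009.
  Appellate Stay Credit: +414 days → 27 December 2010.
Expiry of referenced patent IL-839063:
  Base: filing + 17 years → 6 June 2007.
  Administrative Delay Adjustment: +807 days → 21 August 2009.
  Appellate Stay Credit: +568 days → 12 March 2011.
Terminal disclaimer: IL-843592 expires on the earlier of 27 December 2010 and 12 March 2011.

December 27, 2010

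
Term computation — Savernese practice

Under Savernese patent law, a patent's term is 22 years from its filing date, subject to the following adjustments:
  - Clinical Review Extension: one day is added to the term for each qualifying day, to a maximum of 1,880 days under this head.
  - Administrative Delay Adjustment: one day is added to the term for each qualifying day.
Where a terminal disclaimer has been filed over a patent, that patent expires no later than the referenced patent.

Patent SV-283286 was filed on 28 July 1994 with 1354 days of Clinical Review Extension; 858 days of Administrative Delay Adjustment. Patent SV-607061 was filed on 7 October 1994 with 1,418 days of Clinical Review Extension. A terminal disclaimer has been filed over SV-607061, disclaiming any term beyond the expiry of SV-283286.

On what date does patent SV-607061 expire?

Natural term of SV-607061:
  Base: filing + 22 years → 7 October 2016.
  Clinical Review Extension: 1418 days (within the 1880-day cap) → +1418 days → 25 August 2020.
Expiry of referenced patent SV-283286:
  Base: filing + 22 years → 28 July 2016.
  Clinical Review Extension: 1354 days (within the 1880-day cap) → +1354 days → 12 April 2020.
  Administrative Delay Adjustment: +858 days → 18 August 2022.
Terminal disclaimer: SV-607061 expires on the earlier of 25 August 2020 and 18 August 2022.

2020-08-25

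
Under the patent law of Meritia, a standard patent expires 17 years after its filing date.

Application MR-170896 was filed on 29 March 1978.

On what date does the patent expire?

Filing date + 17 years → 29 March 1995.

March 29, 1995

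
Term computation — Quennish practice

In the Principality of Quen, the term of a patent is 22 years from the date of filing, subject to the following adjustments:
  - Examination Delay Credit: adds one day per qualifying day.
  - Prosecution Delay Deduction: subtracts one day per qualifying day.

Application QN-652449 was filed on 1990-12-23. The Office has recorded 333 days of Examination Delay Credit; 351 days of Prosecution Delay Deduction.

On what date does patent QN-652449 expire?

2012-12-05

Base term: filing date + 22 years → 23 December 2012.
Examination Delay Credit: +333 days → 21 November 2013.
Prosecution Delay Deduction: −351 days → 5 December 2012.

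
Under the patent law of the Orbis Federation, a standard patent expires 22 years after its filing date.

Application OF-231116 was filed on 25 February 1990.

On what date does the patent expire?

2012-02-25

Filing date + 22 years → 25 February 2012.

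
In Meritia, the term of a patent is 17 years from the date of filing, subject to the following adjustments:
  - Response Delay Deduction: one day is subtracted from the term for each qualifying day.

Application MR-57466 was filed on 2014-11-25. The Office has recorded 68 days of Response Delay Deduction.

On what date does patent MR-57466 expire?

Base term: filing date + 17 years → 25 November 2031.
Response Delay Deduction: −68 days → 18 September 2031.

2031-09-18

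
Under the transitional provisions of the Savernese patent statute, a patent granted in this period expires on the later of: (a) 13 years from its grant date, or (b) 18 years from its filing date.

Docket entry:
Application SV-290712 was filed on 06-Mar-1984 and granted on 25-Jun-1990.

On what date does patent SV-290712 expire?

(a) grant + 13 years → 25 June 2003.
(b) filing + 18 years → 6 March 2002.
Later of the two: 25 June 2003.

June 25, 2003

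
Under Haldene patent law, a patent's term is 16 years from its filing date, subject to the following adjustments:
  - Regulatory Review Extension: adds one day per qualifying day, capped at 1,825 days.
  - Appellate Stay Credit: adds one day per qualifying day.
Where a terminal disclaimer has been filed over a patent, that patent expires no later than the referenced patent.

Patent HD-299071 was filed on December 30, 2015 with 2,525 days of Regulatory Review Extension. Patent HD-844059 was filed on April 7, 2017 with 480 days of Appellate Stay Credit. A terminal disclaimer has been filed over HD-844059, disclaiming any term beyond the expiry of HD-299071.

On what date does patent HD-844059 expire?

Natural term of HD-844059:
  Base: filing + 16 years → 7 April 2033.
  Appellate Stay Credit: +480 days → 31 July 2034.
Expiry of referenced patent HD-299071:
  Base: filing + 16 years → 30 December 2031.
  Regulatory Review Extension: 2525 days claimed exceeds the 1825-day cap, so +1825 days → 28 December 2036.
Terminal disclaimer: HD-844059 expires on the earlier of 31 July 2034 and 28 December 2036.

July 31, 2034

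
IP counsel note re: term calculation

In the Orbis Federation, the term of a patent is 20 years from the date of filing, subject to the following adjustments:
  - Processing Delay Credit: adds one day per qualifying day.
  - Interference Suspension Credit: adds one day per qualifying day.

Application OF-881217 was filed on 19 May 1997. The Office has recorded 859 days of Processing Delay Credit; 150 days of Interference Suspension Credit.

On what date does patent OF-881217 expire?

February 22, 2020

Base term: filing date + 20 years → 19 May 2017.
Processing Delay Credit: +859 days → 25 September 2019.
Interference Suspension Credit: +150 days → 22 February 2020.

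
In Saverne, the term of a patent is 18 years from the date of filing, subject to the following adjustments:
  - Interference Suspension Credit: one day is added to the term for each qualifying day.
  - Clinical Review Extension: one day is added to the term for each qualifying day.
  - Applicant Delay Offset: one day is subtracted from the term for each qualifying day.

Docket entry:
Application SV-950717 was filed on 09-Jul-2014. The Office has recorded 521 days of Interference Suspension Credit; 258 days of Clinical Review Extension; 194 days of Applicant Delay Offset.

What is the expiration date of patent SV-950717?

Base term: filing date + 18 years → 9 July 2032.
Interference Suspension Credit: +521 days → 12 December 2033.
Clinical Review Extension: +258 days → 27 August 2034.
Applicant Delay Offset: −194 days → 14 February 2034.

February 14, 2034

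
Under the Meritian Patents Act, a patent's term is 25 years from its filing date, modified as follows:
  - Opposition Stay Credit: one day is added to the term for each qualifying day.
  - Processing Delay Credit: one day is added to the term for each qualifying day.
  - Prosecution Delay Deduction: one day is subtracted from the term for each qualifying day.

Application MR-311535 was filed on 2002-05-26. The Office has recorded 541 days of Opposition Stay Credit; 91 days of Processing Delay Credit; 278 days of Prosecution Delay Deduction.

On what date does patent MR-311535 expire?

Base term: filing date + 25 years → 26 May 2027.
Opposition Stay Credit: +541 days → 17 November 2028.
Processing Delay Credit: +91 days → 16 February 2029.
Prosecution Delay Deduction: −278 days → 14 May 2028.

May 14, 2028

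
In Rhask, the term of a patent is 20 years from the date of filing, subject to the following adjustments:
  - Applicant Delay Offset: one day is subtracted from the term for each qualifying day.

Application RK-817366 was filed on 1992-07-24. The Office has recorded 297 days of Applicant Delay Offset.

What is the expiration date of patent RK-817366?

Base term: filing date + 20 years → 24 July 2012.
Applicant Delay Offset: −297 days → 1 October 2011.

2011-10-01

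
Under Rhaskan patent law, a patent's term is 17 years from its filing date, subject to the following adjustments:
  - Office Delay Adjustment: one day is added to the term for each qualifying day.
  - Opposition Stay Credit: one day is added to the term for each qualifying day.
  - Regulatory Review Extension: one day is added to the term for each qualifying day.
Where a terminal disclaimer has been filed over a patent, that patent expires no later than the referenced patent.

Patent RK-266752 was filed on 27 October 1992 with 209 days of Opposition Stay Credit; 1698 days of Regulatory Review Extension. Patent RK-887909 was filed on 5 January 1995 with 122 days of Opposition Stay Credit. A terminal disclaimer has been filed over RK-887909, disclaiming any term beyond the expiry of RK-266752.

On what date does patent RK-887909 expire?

Natural term of RK-887909:
  Base: filing + 17 years → 5 January 2012.
  Opposition Stay Credit: +122 days → 6 May 2012.
Expiry of referenced patent RK-266752:
  Base: filing + 17 years → 27 October 2009.
  Opposition Stay Credit: +209 days → 24 May 2010.
  Regulatory Review Extension: +1698 days → 16 January 2015.
Terminal disclaimer: RK-887909 expires on the earlier of 6 May 2012 and 16 January 2015.

May 6, 2012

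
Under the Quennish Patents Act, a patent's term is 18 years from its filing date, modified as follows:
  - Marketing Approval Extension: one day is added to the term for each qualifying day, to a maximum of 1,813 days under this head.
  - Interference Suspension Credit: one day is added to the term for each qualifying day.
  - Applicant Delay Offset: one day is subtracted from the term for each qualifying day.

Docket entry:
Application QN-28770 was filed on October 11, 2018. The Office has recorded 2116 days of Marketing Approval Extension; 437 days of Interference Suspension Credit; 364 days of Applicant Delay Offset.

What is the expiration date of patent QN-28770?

Base term: filing date + 18 years → 11 October 2036.
Marketing Approval Extension: 2116 days claimed exceeds the 1813-day cap, so +1813 days → 28 September 2041.
Interference Suspension Credit: +437 days → 9 December 2042.
Applicant Delay Offset: −364 days → 10 December 2041.

December 10, 2041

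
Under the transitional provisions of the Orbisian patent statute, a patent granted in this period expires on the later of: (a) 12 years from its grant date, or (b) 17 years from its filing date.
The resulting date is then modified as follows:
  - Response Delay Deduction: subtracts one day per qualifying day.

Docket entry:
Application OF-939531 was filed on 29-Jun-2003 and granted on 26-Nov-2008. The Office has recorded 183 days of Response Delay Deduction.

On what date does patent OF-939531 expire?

May 27, 2020

(a) grant + 12 years → 26 November 2020.
(b) filing + 17 years → 29 June 2020.
Later of the two: 26 November 2020.
Response Delay Deduction: −183 days → 27 May 2020.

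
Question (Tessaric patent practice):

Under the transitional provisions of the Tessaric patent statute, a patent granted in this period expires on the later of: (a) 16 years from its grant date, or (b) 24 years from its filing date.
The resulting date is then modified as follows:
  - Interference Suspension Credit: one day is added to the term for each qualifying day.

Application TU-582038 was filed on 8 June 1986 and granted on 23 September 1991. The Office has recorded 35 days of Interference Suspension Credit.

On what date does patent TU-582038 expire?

July 13, 2010

(a) grant + 16 years → 23 September 2007.
(b) filing + 24 years → 8 June 2010.
Later of the two: 8 June 2010.
Interference Suspension Credit: +35 days → 13 July 2010.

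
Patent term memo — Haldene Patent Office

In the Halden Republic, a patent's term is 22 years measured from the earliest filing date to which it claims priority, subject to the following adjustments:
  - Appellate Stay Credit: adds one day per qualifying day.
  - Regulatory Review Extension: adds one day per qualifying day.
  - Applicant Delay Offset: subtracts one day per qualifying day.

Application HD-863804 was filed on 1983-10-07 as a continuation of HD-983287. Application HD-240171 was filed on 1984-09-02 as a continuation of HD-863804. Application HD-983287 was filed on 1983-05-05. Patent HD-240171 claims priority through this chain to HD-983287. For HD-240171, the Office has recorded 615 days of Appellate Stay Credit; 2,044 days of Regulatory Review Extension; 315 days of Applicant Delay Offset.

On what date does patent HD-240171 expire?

October 5, 2011

Earliest priority filing: 5 May 1983.
Base term: 5 May 1983 + 22 years → 5 May 2005.
Appellate Stay Credit: +615 days → 10 January 2007.
Regulatory Review Extension: +2044 days → 15 August 2012.
Applicant Delay Offset: −315 days → 5 October 2011.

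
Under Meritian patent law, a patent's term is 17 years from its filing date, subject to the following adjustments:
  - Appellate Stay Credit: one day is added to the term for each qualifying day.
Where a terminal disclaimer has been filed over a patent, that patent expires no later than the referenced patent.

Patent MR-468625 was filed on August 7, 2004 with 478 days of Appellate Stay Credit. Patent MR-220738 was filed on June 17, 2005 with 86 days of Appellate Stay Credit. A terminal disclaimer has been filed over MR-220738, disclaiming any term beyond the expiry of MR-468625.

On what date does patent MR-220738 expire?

Natural term of MR-220738:
  Base: filing + 17 years → 17 June 2022.
  Appellate Stay Credit: +86 days → 11 September 2022.
Expiry of referenced patent MR-468625:
  Base: filing + 17 years → 7 August 2021.
  Appellate Stay Credit: +478 days → 28 November 2022.
Terminal disclaimer: MR-220738 expires on the earlier of 11 September 2022 and 28 November 2022.

2022-09-11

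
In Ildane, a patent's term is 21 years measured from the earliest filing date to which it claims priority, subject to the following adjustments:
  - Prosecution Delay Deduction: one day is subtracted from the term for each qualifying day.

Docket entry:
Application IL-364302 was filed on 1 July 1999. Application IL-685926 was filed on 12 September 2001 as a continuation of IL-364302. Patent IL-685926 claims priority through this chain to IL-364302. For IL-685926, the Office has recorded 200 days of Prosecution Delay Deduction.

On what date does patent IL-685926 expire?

December 14, 2019

Earliest priority filing: 1 July 1999.
Base term: 1 July 1999 + 21 years → 1 July 2020.
Prosecution Delay Deduction: −200 days → 14 December 2019.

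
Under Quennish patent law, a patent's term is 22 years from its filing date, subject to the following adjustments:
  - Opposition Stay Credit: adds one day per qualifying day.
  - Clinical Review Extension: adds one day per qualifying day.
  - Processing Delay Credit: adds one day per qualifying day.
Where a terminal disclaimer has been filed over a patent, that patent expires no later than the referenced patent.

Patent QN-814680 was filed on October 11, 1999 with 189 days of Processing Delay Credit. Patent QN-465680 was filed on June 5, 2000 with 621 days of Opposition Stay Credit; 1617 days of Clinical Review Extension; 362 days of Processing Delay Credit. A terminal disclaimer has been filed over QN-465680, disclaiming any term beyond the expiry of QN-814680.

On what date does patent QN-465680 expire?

2022-04-18

Natural term of QN-465680:
  Base: filing + 22 years → 5 June 2022.
  Opposition Stay Credit: +621 days → 16 February 2024.
  Clinical Review Extension: +1617 days → 21 July 2028.
  Processing Delay Credit: +362 days → 18 July 2029.
Expiry of referenced patent QN-814680:
  Base: filing + 22 years → 11 October 2021.
  Processing Delay Credit: +189 days → 18 April 2022.
Terminal disclaimer: QN-465680 expires on the earlier of 18 July 2029 and 18 April 2022.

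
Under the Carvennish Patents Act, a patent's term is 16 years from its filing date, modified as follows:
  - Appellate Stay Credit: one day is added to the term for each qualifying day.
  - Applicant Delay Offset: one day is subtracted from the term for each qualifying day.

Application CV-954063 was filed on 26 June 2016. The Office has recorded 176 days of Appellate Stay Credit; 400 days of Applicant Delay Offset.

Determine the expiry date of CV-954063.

November 15, 2031

Base term: filing date + 16 years → 26 June 2032.
Appellate Stay Credit: +176 days → 19 December 2032.
Applicant Delay Offset: −400 days → 15 November 2031.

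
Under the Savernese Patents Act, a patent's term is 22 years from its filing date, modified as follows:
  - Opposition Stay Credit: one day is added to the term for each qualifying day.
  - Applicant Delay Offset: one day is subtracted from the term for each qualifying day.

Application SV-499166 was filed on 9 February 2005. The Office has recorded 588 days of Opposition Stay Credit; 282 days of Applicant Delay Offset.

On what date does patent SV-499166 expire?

December 12, 2027

Base term: filing date + 22 years → 9 February 2027.
Opposition Stay Credit: +588 days → 19 September 2028.
Applicant Delay Offset: −282 days → 12 December 2027.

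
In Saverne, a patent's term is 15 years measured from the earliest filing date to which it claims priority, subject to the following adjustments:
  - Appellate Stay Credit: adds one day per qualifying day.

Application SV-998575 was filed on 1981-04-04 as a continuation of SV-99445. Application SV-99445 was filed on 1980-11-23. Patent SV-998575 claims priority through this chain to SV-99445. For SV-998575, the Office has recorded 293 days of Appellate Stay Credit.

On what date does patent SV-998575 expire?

Earliest priority filing: 23 November 1980.
Base term: 23 November 1980 + 15 years → 23 November 1995.
Appellate Stay Credit: +293 days → 11 September 1996.

1996-09-11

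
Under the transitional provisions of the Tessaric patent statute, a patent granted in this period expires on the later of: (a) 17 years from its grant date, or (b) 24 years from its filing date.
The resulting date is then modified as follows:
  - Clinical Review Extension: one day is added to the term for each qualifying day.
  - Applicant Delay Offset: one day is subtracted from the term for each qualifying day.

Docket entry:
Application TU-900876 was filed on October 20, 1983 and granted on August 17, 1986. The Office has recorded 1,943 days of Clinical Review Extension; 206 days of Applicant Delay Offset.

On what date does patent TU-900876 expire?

July 22, 2012

(a) grant + 17 years → 17 August 2003.
(b) filing + 24 years → 20 October 2007.
Later of the two: 20 October 2007.
Clinical Review Extension: +1943 days → 13 February 2013.
Applicant Delay Offset: −206 days → 22 July 2012.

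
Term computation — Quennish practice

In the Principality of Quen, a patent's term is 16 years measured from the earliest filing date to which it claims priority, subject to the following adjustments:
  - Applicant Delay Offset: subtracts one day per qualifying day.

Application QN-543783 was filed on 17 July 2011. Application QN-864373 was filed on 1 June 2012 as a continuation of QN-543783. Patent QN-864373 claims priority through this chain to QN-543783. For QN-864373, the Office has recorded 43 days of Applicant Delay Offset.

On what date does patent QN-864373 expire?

June 4, 2027

Earliest priority filing: 17 July 2011.
Base term: 17 July 2011 + 16 years → 17 July 2027.
Applicant Delay Offset: −43 days → 4 June 2027.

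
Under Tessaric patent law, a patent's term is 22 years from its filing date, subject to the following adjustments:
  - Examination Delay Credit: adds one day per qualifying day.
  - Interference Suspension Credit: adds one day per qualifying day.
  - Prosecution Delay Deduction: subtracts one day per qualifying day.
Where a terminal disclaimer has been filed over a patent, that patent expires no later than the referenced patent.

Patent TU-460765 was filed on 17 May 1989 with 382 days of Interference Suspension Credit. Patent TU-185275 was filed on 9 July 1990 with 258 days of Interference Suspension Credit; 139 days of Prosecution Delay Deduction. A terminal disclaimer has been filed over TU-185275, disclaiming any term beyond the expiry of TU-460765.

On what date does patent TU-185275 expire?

Natural term of TU-185275:
  Base: filing + 22 years → 9 July 2012.
  Interference Suspension Credit: +258 days → 24 March 2013.
  Prosecution Delay Deduction: −139 days → 5 November 2012.
Expiry of referenced patent TU-460765:
  Base: filing + 22 years → 17 May 2011.
  Interference Suspension Credit: +382 days → 2 June 2012.
Terminal disclaimer: TU-185275 expires on the earlier of 5 November 2012 and 2 June 2012.

2012-06-02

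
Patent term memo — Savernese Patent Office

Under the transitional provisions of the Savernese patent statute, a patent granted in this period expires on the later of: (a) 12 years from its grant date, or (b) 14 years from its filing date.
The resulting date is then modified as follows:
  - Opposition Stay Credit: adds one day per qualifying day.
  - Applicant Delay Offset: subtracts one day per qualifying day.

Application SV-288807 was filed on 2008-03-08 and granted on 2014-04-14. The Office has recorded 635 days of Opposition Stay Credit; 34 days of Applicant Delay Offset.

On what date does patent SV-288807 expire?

(a) grant + 12 years → 14 April 2026.
(b) filing + 14 years → 8 March 2022.
Later of the two: 14 April 2026.
Opposition Stay Credit: +635 days → 9 January 2028.
Applicant Delay Offset: −34 days → 6 December 2027.

December 6, 2027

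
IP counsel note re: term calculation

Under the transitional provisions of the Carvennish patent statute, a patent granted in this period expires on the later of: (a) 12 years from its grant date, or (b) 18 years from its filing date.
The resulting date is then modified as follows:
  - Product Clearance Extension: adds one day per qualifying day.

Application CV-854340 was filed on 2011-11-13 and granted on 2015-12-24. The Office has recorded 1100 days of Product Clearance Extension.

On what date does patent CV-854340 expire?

(a) grant + 12 years → 24 December 2027.
(b) filing + 18 years → 13 November 2029.
Later of the two: 13 November 2029.
Product Clearance Extension: +1100 days → 17 November 2032.

November 17, 2032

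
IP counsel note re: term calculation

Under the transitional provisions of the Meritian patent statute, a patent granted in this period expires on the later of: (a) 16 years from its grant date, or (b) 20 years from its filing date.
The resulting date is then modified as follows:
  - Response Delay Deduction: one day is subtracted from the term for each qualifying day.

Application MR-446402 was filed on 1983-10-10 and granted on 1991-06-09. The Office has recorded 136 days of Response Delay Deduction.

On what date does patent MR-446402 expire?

(a) grant + 16 years → 9 June 2007.
(b) filing + 20 years → 10 October 2003.
Later of the two: 9 June 2007.
Response Delay Deduction: −136 days → 24 January 2007.

January 24, 2007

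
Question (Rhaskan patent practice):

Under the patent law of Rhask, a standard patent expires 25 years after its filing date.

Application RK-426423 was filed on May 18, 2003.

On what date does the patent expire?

Filing date + 25 years → 18 May 2028.

May 18, 2028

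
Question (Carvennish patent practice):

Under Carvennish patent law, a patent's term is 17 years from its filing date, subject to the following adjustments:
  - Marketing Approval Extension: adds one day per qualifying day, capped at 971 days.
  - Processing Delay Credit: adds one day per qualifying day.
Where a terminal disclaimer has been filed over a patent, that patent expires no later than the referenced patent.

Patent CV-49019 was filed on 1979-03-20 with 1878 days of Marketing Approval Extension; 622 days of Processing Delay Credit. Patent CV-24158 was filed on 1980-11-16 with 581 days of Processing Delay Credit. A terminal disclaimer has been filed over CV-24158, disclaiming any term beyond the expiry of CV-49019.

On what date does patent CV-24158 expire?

Natural term of CV-24158:
  Base: filing + 17 years → 16 November 1997.
  Processing Delay Credit: +581 days → 20 June 1999.
Expiry of referenced patent CV-49019:
  Base: filing + 17 years → 20 March 1996.
  Marketing Approval Extension: 1878 days claimed exceeds the 971-day cap, so +971 days → 16 November 1998.
  Processing Delay Credit: +622 days → 30 July 2000.
Terminal disclaimer: CV-24158 expires on the earlier of 20 June 1999 and 30 July 2000.

1999-06-20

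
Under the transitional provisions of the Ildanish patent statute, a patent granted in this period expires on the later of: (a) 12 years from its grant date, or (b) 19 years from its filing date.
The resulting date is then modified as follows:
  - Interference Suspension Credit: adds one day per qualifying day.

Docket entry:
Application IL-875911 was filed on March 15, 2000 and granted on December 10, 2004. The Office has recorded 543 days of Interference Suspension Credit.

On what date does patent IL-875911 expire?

(a) grant + 12 years → 10 December 2016.
(b) filing + 19 years → 15 March 2019.
Later of the two: 15 March 2019.
Interference Suspension Credit: +543 days → 8 September 2020.

2020-09-08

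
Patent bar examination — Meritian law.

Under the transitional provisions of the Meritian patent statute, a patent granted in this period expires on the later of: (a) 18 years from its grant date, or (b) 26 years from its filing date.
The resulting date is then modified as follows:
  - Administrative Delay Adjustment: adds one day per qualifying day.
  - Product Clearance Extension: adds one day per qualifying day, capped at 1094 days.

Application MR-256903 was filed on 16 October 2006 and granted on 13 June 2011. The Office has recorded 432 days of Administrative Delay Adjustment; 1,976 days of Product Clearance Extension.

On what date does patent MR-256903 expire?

2036-12-20

(a) grant + 18 years → 13 June 2029.
(b) filing + 26 years → 16 October 2032.
Later of the two: 16 October 2032.
Administrative Delay Adjustment: +432 days → 22 December 2033.
Product Clearance Extension: 1976 days claimed exceeds the 1094-day cap, so +1094 days → 20 December 2036.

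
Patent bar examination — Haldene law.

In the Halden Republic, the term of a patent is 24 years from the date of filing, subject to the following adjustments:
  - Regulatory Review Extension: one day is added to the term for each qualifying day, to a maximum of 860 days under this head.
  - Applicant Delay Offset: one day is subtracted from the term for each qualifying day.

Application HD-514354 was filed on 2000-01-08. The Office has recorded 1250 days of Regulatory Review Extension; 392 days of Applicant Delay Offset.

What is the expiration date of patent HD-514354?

Base term: filing date + 24 years → 8 January 2024.
Regulatory Review Extension: 1250 days claimed exceeds the 860-day cap, so +860 days → 17 May 2026.
Applicant Delay Offset: −392 days → 20 April 2025.

2025-04-20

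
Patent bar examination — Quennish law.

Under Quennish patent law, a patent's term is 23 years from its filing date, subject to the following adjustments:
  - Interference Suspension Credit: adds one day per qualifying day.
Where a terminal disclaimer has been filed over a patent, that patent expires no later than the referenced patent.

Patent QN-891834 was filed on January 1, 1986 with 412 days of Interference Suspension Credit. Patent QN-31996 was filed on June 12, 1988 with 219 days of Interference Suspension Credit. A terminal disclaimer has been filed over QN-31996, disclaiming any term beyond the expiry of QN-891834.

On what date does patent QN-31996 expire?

February 17, 2010

Natural term of QN-31996:
  Base: filing + 23 years → 12 June 2011.
  Interference Suspension Credit: +219 days → 17 January 2012.
Expiry of referenced patent QN-891834:
  Base: filing + 23 years → 1 January 2009.
  Interference Suspension Credit: +412 days → 17 February 2010.
Terminal disclaimer: QN-31996 expires on the earlier of 17 January 2012 and 17 February 2010.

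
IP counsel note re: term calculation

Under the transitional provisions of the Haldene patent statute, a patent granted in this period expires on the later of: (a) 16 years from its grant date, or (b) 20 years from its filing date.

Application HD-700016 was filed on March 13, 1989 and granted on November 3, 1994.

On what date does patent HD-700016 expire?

(a) grant + 16 years → 3 November 2010.
(b) filing + 20 years → 13 March 2009.
Later of the two: 3 November 2010.

November 3, 2010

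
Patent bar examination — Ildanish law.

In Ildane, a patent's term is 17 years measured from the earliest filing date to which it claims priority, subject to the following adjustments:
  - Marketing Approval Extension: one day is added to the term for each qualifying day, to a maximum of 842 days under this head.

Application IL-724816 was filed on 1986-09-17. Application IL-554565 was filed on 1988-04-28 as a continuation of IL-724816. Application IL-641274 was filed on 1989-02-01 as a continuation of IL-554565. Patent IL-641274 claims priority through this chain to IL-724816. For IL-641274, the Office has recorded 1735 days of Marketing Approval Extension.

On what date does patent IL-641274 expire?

Earliest priority filing: 17 September 1986.
Base term: 17 September 1986 + 17 years → 17 September 2003.
Marketing Approval Extension: 1735 days claimed exceeds the 842-day cap, so +842 days → 6 January 2006.

2006-01-06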